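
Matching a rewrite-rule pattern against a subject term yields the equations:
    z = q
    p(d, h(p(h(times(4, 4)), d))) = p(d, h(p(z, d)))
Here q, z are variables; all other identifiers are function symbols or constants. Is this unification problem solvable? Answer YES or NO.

Bind z := q; substituting into the remaining equation gives: p(d, h(p(h(times(4, 4)), d))) = p(d, h(p(q, d))).
Decompose p/2: d = d,  h(p(h(times(4, 4)), d)) = h(p(q, d)).
Delete trivial equation d = d.
Decompose h/1: p(h(times(4, 4)), d) = p(q, d).
Decompose p/2: h(times(4, 4)) = q,  d = d.
Bind q := h(times(4, 4)); no other remaining equation mentions q. Substituting into the earlier binding gives z := h(times(4, 4)).
Delete trivial equation d = d.
No equations remain and no clash or occurs-check failure arose, so a unifier exists.

YES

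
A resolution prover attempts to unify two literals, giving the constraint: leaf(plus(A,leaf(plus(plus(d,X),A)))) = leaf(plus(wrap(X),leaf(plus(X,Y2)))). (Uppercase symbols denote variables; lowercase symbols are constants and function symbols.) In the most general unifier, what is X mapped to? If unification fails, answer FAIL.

FAIL

Decompose leaf/1: plus(A,leaf(plus(plus(d,X),A))) = plus(wrap(X),leaf(plus(X,Y2))).
Decompose plus/2: A = wrap(X),  leaf(plus(plus(d,X),A)) = leaf(plus(X,Y2)).
Bind A := wrap(X); substituting into the remaining equation gives: leaf(plus(plus(d,X),wrap(X))) = leaf(plus(X,Y2)).
Decompose leaf/1: plus(plus(d,X),wrap(X)) = plus(X,Y2).
Decompose plus/2: plus(d,X) = X,  wrap(X) = Y2.
Occurs check fails: X occurs in plus(d,X); the equation X = plus(d,X) has no finite solution.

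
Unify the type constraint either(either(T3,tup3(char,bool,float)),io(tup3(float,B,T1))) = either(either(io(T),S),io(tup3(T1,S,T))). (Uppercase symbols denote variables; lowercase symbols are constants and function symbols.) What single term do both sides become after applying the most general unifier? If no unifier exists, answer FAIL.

either(either(io(float),tup3(char,bool,float)),io(tup3(float,tup3(char,bool,float),float)))

Decompose either/2: either(T3,tup3(char,bool,float)) = either(io(T),S),  io(tup3(float,B,T1)) = io(tup3(T1,S,T)).
Decompose either/2: T3 = io(T),  tup3(char,bool,float) = S.
Bind T3 := io(T); no other remaining equation mentions T3.
Bind S := tup3(char,bool,float); substituting into the remaining equation gives: io(tup3(float,B,T1)) = io(tup3(T1,tup3(char,bool,float),T)).
Decompose io/1: tup3(float,B,T1) = tup3(T1,tup3(char,bool,float),T).
Decompose tup3/3: float = T1,  B = tup3(char,bool,float),  T1 = T.
Bind T1 := float; substituting into the one remaining equation that mentions T1 gives: float = T.
Bind B := tup3(char,bool,float); no other remaining equation mentions B.
Bind T := float. Substituting into the earlier binding gives T3 := io(float).
Applying the MGU to either side gives either(either(io(float),tup3(char,bool,float)),io(tup3(float,tup3(char,bool,float),float))).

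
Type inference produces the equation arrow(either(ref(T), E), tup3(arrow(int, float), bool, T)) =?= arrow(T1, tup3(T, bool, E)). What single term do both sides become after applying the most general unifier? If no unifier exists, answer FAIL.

Decompose arrow/2: either(ref(T), E) =?= T1,  tup3(arrow(int, float), bool, T) =?= tup3(T, bool, E).
Bind T1 := either(ref(T), E); no other remaining equation mentions T1.
Decompose tup3/3: arrow(int, float) =?= T,  bool =?= bool,  T =?= E.
Bind T := arrow(int, float); substituting into the one remaining equation that mentions T gives: arrow(int, float) =?= E. Substituting into the earlier binding gives T1 := either(ref(arrow(int, float)), E).
Delete trivial equation bool =?= bool.
Bind E := arrow(int, float). Substituting into the earlier binding gives T1 := either(ref(arrow(int, float)), arrow(int, float)).
Applying the MGU to either side gives arrow(either(ref(arrow(int, float)), arrow(int, float)), tup3(arrow(int, float), bool, arrow(int, float))).

arrow(either(ref(arrow(int, float)), arrow(int, float)), tup3(arrow(int, float), bool, arrow(int, float)))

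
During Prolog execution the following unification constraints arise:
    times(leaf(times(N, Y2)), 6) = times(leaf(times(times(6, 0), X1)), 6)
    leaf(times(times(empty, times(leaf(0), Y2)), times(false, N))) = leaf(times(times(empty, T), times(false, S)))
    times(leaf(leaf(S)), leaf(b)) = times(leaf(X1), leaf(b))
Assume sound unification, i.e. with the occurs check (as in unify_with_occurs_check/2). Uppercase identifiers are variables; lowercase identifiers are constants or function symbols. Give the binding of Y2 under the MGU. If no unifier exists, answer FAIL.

leaf(times(6, 0))

Decompose times/2: leaf(times(N, Y2)) = leaf(times(times(6, 0), X1)),  6 = 6.
Decompose leaf/1: times(N, Y2) = times(times(6, 0), X1).
Decompose times/2: N = times(6, 0),  Y2 = X1.
Bind N := times(6, 0); substituting into the one remaining equation that mentions N gives: leaf(times(times(empty, times(leaf(0), Y2)), times(false, times(6, 0)))) = leaf(times(times(empty, T), times(false, S))).
Bind Y2 := X1; substituting into the one remaining equation that mentions Y2 gives: leaf(times(times(empty, times(leaf(0), X1)), times(false, times(6, 0)))) = leaf(times(times(empty, T), times(false, S))).
Delete trivial equation 6 = 6.
Decompose leaf/1: times(times(empty, times(leaf(0), X1)), times(false, times(6, 0))) = times(times(empty, T), times(false, S)).
Decompose times/2: times(empty, times(leaf(0), X1)) = times(empty, T),  times(false, times(6, 0)) = times(false, S).
Decompose times/2: empty = empty,  times(leaf(0), X1) = T.
Delete trivial equation empty = empty.
Bind T := times(leaf(0), X1); no other remaining equation mentions T.
Decompose times/2: false = false,  times(6, 0) = S.
Delete trivial equation false = false.
Bind S := times(6, 0); substituting into the remaining equation gives: times(leaf(leaf(times(6, 0))), leaf(b)) = times(leaf(X1), leaf(b)).
Decompose times/2: leaf(leaf(times(6, 0))) = leaf(X1),  leaf(b) = leaf(b).
Decompose leaf/1: leaf(times(6, 0)) = X1.
Bind X1 := leaf(times(6, 0)); no other remaining equation mentions X1. Substituting into the earlier bindings gives Y2 := leaf(times(6, 0)), T := times(leaf(0), leaf(times(6, 0))).
Delete trivial equation leaf(b) = leaf(b).
MGU = { N -> times(6, 0), Y2 -> leaf(times(6, 0)), T -> times(leaf(0), leaf(times(6, 0))), S -> times(6, 0), X1 -> leaf(times(6, 0)) }, so Y2 -> leaf(times(6, 0)).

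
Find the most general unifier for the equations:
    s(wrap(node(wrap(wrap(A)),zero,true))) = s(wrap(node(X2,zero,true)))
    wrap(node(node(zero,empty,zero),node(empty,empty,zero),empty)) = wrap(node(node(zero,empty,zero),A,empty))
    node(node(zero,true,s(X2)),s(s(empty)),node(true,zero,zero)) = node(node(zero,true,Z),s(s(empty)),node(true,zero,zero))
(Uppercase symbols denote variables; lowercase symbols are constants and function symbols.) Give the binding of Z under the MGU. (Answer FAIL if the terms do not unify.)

s(wrap(wrap(node(empty,empty,zero))))

Decompose s/1: wrap(node(wrap(wrap(A)),zero,true)) = wrap(node(X2,zero,true)).
Decompose wrap/1: node(wrap(wrap(A)),zero,true) = node(X2,zero,true).
Decompose node/3: wrap(wrap(A)) = X2,  zero = zero,  true = true.
Bind X2 := wrap(wrap(A)); substituting into the one remaining equation that mentions X2 gives: node(node(zero,true,s(wrap(wrap(A)))),s(s(empty)),node(true,zero,zero)) = node(node(zero,true,Z),s(s(empty)),node(true,zero,zero)).
Delete trivial equation zero = zero.
Delete trivial equation true = true.
Decompose wrap/1: node(node(zero,empty,zero),node(empty,empty,zero),empty) = node(node(zero,empty,zero),A,empty).
Decompose node/3: node(zero,empty,zero) = node(zero,empty,zero),  node(empty,empty,zero) = A,  empty = empty.
Delete trivial equation node(zero,empty,zero) = node(zero,empty,zero).
Bind A := node(empty,empty,zero); substituting into the one remaining equation that mentions A gives: node(node(zero,true,s(wrap(wrap(node(empty,empty,zero))))),s(s(empty)),node(true,zero,zero)) = node(node(zero,true,Z),s(s(empty)),node(true,zero,zero)). Substituting into the earlier binding gives X2 := wrap(wrap(node(empty,empty,zero))).
Delete trivial equation empty = empty.
Decompose node/3: node(zero,true,s(wrap(wrap(node(empty,empty,zero))))) = node(zero,true,Z),  s(s(empty)) = s(s(empty)),  node(true,zero,zero) = node(true,zero,zero).
Decompose node/3: zero = zero,  true = true,  s(wrap(wrap(node(empty,empty,zero)))) = Z.
Delete trivial equation zero = zero.
Delete trivial equation true = true.
Bind Z := s(wrap(wrap(node(empty,empty,zero)))); no other remaining equation mentions Z.
Delete trivial equation s(s(empty)) = s(s(empty)).
Delete trivial equation node(true,zero,zero) = node(true,zero,zero).
MGU = { X2 ↦ wrap(wrap(node(empty,empty,zero))), A ↦ node(empty,empty,zero), Z ↦ s(wrap(wrap(node(empty,empty,zero)))) }, so Z ↦ s(wrap(wrap(node(empty,empty,zero)))).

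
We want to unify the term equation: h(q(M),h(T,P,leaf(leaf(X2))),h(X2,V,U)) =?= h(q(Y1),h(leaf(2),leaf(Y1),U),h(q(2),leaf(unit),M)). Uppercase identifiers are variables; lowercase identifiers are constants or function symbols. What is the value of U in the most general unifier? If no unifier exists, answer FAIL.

leaf(leaf(q(2)))

Decompose h/3: q(M) =?= q(Y1),  h(T,P,leaf(leaf(X2))) =?= h(leaf(2),leaf(Y1),U),  h(X2,V,U) =?= h(q(2),leaf(unit),M).
Decompose q/1: M =?= Y1.
Bind M := Y1; substituting into the one remaining equation that mentions M gives: h(X2,V,U) =?= h(q(2),leaf(unit),Y1).
Decompose h/3: T =?= leaf(2),  P =?= leaf(Y1),  leaf(leaf(X2)) =?= U.
Bind T := leaf(2); no other remaining equation mentions T.
Bind P := leaf(Y1); no other remaining equation mentions P.
Bind U := leaf(leaf(X2)); substituting into the remaining equation gives: h(X2,V,leaf(leaf(X2))) =?= h(q(2),leaf(unit),Y1).
Decompose h/3: X2 =?= q(2),  V =?= leaf(unit),  leaf(leaf(X2)) =?= Y1.
Bind X2 := q(2); substituting into the one remaining equation that mentions X2 gives: leaf(leaf(q(2))) =?= Y1. Substituting into the earlier binding gives U := leaf(leaf(q(2))).
Bind V := leaf(unit); no other remaining equation mentions V.
Bind Y1 := leaf(leaf(q(2))). Substituting into the earlier bindings gives M := leaf(leaf(q(2))), P := leaf(leaf(leaf(q(2)))).
MGU = { M ↦ leaf(leaf(q(2))), T ↦ leaf(2), P ↦ leaf(leaf(leaf(q(2)))), U ↦ leaf(leaf(q(2))), X2 ↦ q(2), V ↦ leaf(unit), Y1 ↦ leaf(leaf(q(2))) }, so U ↦ leaf(leaf(q(2))).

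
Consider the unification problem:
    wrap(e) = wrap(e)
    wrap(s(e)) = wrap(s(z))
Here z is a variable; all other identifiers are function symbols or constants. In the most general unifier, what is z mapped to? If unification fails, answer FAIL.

Delete trivial equation wrap(e) = wrap(e).
Decompose wrap/1: s(e) = s(z).
Decompose s/1: e = z.
Bind z := e.
MGU = { z -> e }, so z -> e.

e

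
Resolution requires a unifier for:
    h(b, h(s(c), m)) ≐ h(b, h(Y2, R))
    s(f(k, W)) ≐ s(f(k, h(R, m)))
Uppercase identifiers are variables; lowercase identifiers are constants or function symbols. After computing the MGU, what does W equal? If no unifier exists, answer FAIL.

h(m, m)

Decompose h/2: b ≐ b,  h(s(c), m) ≐ h(Y2, R).
Delete trivial equation b ≐ b.
Decompose h/2: s(c) ≐ Y2,  m ≐ R.
Bind Y2 := s(c); no other remaining equation mentions Y2.
Bind R := m; substituting into the remaining equation gives: s(f(k, W)) ≐ s(f(k, h(m, m))).
Decompose s/1: f(k, W) ≐ f(k, h(m, m)).
Decompose f/2: k ≐ k,  W ≐ h(m, m).
Delete trivial equation k ≐ k.
Bind W := h(m, m).
MGU = { Y2 ↦ s(c), R ↦ m, W ↦ h(m, m) }, so W ↦ h(m, m).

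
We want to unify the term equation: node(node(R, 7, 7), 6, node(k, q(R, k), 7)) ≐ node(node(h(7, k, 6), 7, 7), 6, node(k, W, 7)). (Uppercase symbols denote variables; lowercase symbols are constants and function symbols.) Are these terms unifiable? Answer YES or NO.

Decompose node/3: node(R, 7, 7) ≐ node(h(7, k, 6), 7, 7),  6 ≐ 6,  node(k, q(R, k), 7) ≐ node(k, W, 7).
Decompose node/3: R ≐ h(7, k, 6),  7 ≐ 7,  7 ≐ 7.
Bind R := h(7, k, 6); substituting into the one remaining equation that mentions R gives: node(k, q(h(7, k, 6), k), 7) ≐ node(k, W, 7).
Delete trivial equation 7 ≐ 7.
Delete trivial equation 7 ≐ 7.
Delete trivial equation 6 ≐ 6.
Decompose node/3: k ≐ k,  q(h(7, k, 6), k) ≐ W,  7 ≐ 7.
Delete trivial equation k ≐ k.
Bind W := q(h(7, k, 6), k); no other remaining equation mentions W.
Delete trivial equation 7 ≐ 7.
No equations remain and no clash or occurs-check failure arose, so a unifier exists.

YES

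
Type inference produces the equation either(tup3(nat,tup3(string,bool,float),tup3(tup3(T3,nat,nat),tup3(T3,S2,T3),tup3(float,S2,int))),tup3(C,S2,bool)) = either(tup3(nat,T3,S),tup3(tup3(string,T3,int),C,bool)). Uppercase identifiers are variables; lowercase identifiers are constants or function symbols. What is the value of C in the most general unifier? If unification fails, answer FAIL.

tup3(string,tup3(string,bool,float),int)

Decompose either/2: tup3(nat,tup3(string,bool,float),tup3(tup3(T3,nat,nat),tup3(T3,S2,T3),tup3(float,S2,int))) = tup3(nat,T3,S),  tup3(C,S2,bool) = tup3(tup3(string,T3,int),C,bool).
Decompose tup3/3: nat = nat,  tup3(string,bool,float) = T3,  tup3(tup3(T3,nat,nat),tup3(T3,S2,T3),tup3(float,S2,int)) = S.
Delete trivial equation nat = nat.
Bind T3 := tup3(string,bool,float); substituting into the remaining equations gives: tup3(tup3(tup3(string,bool,float),nat,nat),tup3(tup3(string,bool,float),S2,tup3(string,bool,float)),tup3(float,S2,int)) = S,  tup3(C,S2,bool) = tup3(tup3(string,tup3(string,bool,float),int),C,bool).
Bind S := tup3(tup3(tup3(string,bool,float),nat,nat),tup3(tup3(string,bool,float),S2,tup3(string,bool,float)),tup3(float,S2,int)); no other remaining equation mentions S.
Decompose tup3/3: C = tup3(string,tup3(string,bool,float),int),  S2 = C,  bool = bool.
Bind C := tup3(string,tup3(string,bool,float),int); substituting into the one remaining equation that mentions C gives: S2 = tup3(string,tup3(string,bool,float),int).
Bind S2 := tup3(string,tup3(string,bool,float),int); no other remaining equation mentions S2. Substituting into the earlier binding gives S := tup3(tup3(tup3(string,bool,float),nat,nat),tup3(tup3(string,bool,float),tup3(string,tup3(string,bool,float),int),tup3(string,bool,float)),tup3(float,tup3(string,tup3(string,bool,float),int),int)).
Delete trivial equation bool = bool.
MGU = { T3 -> tup3(string,bool,float), S -> tup3(tup3(tup3(string,bool,float),nat,nat),tup3(tup3(string,bool,float),tup3(string,tup3(string,bool,float),int),tup3(string,bool,float)),tup3(float,tup3(string,tup3(string,bool,float),int),int)), C -> tup3(string,tup3(string,bool,float),int), S2 -> tup3(string,tup3(string,bool,float),int) }, so C -> tup3(string,tup3(string,bool,float),int).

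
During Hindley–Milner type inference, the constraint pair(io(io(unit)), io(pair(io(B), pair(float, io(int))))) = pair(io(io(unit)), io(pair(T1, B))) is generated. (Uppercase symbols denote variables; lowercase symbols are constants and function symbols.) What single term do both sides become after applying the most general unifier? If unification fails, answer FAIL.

Decompose pair/2: io(io(unit)) = io(io(unit)),  io(pair(io(B), pair(float, io(int)))) = io(pair(T1, B)).
Delete trivial equation io(io(unit)) = io(io(unit)).
Decompose io/1: pair(io(B), pair(float, io(int))) = pair(T1, B).
Decompose pair/2: io(B) = T1,  pair(float, io(int)) = B.
Bind T1 := io(B); no other remaining equation mentions T1.
Bind B := pair(float, io(int)). Substituting into the earlier binding gives T1 := io(pair(float, io(int))).
Applying the MGU to either side gives pair(io(io(unit)), io(pair(io(pair(float, io(int))), pair(float, io(int))))).

pair(io(io(unit)), io(pair(io(pair(float, io(int))), pair(float, io(int)))))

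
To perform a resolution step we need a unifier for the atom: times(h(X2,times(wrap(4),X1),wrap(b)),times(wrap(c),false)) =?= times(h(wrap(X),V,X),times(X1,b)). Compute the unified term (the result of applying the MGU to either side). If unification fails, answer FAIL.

FAIL

Decompose times/2: h(X2,times(wrap(4),X1),wrap(b)) =?= h(wrap(X),V,X),  times(wrap(c),false) =?= times(X1,b).
Decompose h/3: X2 =?= wrap(X),  times(wrap(4),X1) =?= V,  wrap(b) =?= X.
Bind X2 := wrap(X); no other remaining equation mentions X2.
Bind V := times(wrap(4),X1); no other remaining equation mentions V.
Bind X := wrap(b); no other remaining equation mentions X. Substituting into the earlier binding gives X2 := wrap(wrap(b)).
Decompose times/2: wrap(c) =?= X1,  false =?= b.
Bind X1 := wrap(c); no other remaining equation mentions X1. Substituting into the earlier binding gives V := times(wrap(4),wrap(c)).
Clash: constants false and b differ; no unifier exists.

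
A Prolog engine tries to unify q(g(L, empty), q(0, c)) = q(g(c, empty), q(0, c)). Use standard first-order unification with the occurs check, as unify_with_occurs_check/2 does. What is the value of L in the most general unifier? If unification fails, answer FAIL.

Decompose q/2: g(L, empty) = g(c, empty),  q(0, c) = q(0, c).
Decompose g/2: L = c,  empty = empty.
Bind L := c; no other remaining equation mentions L.
Delete trivial equation empty = empty.
Delete trivial equation q(0, c) = q(0, c).
MGU = { L ↦ c }, so L ↦ c.

c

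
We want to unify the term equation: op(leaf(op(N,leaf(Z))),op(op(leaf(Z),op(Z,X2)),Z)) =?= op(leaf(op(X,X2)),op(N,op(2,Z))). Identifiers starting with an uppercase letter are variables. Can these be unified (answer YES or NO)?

Decompose op/2: leaf(op(N,leaf(Z))) =?= leaf(op(X,X2)),  op(op(leaf(Z),op(Z,X2)),Z) =?= op(N,op(2,Z)).
Decompose leaf/1: op(N,leaf(Z)) =?= op(X,X2).
Decompose op/2: N =?= X,  leaf(Z) =?= X2.
Bind N := X; substituting into the one remaining equation that mentions N gives: op(op(leaf(Z),op(Z,X2)),Z) =?= op(X,op(2,Z)).
Bind X2 := leaf(Z); substituting into the remaining equation gives: op(op(leaf(Z),op(Z,leaf(Z))),Z) =?= op(X,op(2,Z)).
Decompose op/2: op(leaf(Z),op(Z,leaf(Z))) =?= X,  Z =?= op(2,Z).
Bind X := op(leaf(Z),op(Z,leaf(Z))); no other remaining equation mentions X. Substituting into the earlier binding gives N := op(leaf(Z),op(Z,leaf(Z))).
Occurs check fails: Z occurs in op(2,Z); the equation Z =?= op(2,Z) has no finite solution.

NO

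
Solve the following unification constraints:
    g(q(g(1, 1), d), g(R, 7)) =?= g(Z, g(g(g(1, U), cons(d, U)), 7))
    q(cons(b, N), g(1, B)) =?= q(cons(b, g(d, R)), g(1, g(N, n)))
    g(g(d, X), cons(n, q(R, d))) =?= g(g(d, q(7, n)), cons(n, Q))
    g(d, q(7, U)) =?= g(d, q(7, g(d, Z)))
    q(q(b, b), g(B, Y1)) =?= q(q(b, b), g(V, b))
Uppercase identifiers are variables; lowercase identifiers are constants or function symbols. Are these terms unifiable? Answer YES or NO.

YES

Decompose g/2: q(g(1, 1), d) =?= Z,  g(R, 7) =?= g(g(g(1, U), cons(d, U)), 7).
Bind Z := q(g(1, 1), d); substituting into the one remaining equation that mentions Z gives: g(d, q(7, U)) =?= g(d, q(7, g(d, q(g(1, 1), d)))).
Decompose g/2: R =?= g(g(1, U), cons(d, U)),  7 =?= 7.
Bind R := g(g(1, U), cons(d, U)); substituting into the 2 remaining equations that mention R gives: q(cons(b, N), g(1, B)) =?= q(cons(b, g(d, g(g(1, U), cons(d, U)))), g(1, g(N, n))),  g(g(d, X), cons(n, q(g(g(1, U), cons(d, U)), d))) =?= g(g(d, q(7, n)), cons(n, Q)).
Delete trivial equation 7 =?= 7.
Decompose q/2: cons(b, N) =?= cons(b, g(d, g(g(1, U), cons(d, U)))),  g(1, B) =?= g(1, g(N, n)).
Decompose cons/2: b =?= b,  N =?= g(d, g(g(1, U), cons(d, U))).
Delete trivial equation b =?= b.
Bind N := g(d, g(g(1, U), cons(d, U))); substituting into the one remaining equation that mentions N gives: g(1, B) =?= g(1, g(g(d, g(g(1, U), cons(d, U))), n)).
Decompose g/2: 1 =?= 1,  B =?= g(g(d, g(g(1, U), cons(d, U))), n).
Delete trivial equation 1 =?= 1.
Bind B := g(g(d, g(g(1, U), cons(d, U))), n); substituting into the one remaining equation that mentions B gives: q(q(b, b), g(g(g(d, g(g(1, U), cons(d, U))), n), Y1)) =?= q(q(b, b), g(V, b)).
Decompose g/2: g(d, X) =?= g(d, q(7, n)),  cons(n, q(g(g(1, U), cons(d, U)), d)) =?= cons(n, Q).
Decompose g/2: d =?= d,  X =?= q(7, n).
Delete trivial equation d =?= d.
Bind X := q(7, n); no other remaining equation mentions X.
Decompose cons/2: n =?= n,  q(g(g(1, U), cons(d, U)), d) =?= Q.
Delete trivial equation n =?= n.
Bind Q := q(g(g(1, U), cons(d, U)), d); no other remaining equation mentions Q.
Decompose g/2: d =?= d,  q(7, U) =?= q(7, g(d, q(g(1, 1), d))).
Delete trivial equation d =?= d.
Decompose q/2: 7 =?= 7,  U =?= g(d, q(g(1, 1), d)).
Delete trivial equation 7 =?= 7.
Bind U := g(d, q(g(1, 1), d)); substituting into the remaining equation gives: q(q(b, b), g(g(g(d, g(g(1, g(d, q(g(1, 1), d))), cons(d, g(d, q(g(1, 1), d))))), n), Y1)) =?= q(q(b, b), g(V, b)). Substituting into the earlier bindings gives R := g(g(1, g(d, q(g(1, 1), d))), cons(d, g(d, q(g(1, 1), d)))), N := g(d, g(g(1, g(d, q(g(1, 1), d))), cons(d, g(d, q(g(1, 1), d))))), B := g(g(d, g(g(1, g(d, q(g(1, 1), d))), cons(d, g(d, q(g(1, 1), d))))), n), Q := q(g(g(1, g(d, q(g(1, 1), d))), cons(d, g(d, q(g(1, 1), d)))), d).
Decompose q/2: q(b, b) =?= q(b, b),  g(g(g(d, g(g(1, g(d, q(g(1, 1), d))), cons(d, g(d, q(g(1, 1), d))))), n), Y1) =?= g(V, b).
Delete trivial equation q(b, b) =?= q(b, b).
Decompose g/2: g(g(d, g(g(1, g(d, q(g(1, 1), d))), cons(d, g(d, q(g(1, 1), d))))), n) =?= V,  Y1 =?= b.
Bind V := g(g(d, g(g(1, g(d, q(g(1, 1), d))), cons(d, g(d, q(g(1, 1), d))))), n); no other remaining equation mentions V.
Bind Y1 := b.
No equations remain and no clash or occurs-check failure arose, so a unifier exists.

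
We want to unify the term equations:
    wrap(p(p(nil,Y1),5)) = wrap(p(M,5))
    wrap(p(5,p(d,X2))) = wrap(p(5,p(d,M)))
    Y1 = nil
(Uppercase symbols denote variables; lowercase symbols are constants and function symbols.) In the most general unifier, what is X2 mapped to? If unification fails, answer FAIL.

Decompose wrap/1: p(p(nil,Y1),5) = p(M,5).
Decompose p/2: p(nil,Y1) = M,  5 = 5.
Bind M := p(nil,Y1); substituting into the one remaining equation that mentions M gives: wrap(p(5,p(d,X2))) = wrap(p(5,p(d,p(nil,Y1)))).
Delete trivial equation 5 = 5.
Decompose wrap/1: p(5,p(d,X2)) = p(5,p(d,p(nil,Y1))).
Decompose p/2: 5 = 5,  p(d,X2) = p(d,p(nil,Y1)).
Delete trivial equation 5 = 5.
Decompose p/2: d = d,  X2 = p(nil,Y1).
Delete trivial equation d = d.
Bind X2 := p(nil,Y1); no other remaining equation mentions X2.
Bind Y1 := nil. Substituting into the earlier bindings gives M := p(nil,nil), X2 := p(nil,nil).
MGU = { M := p(nil,nil), X2 := p(nil,nil), Y1 := nil }, so X2 := p(nil,nil).

p(nil,nil)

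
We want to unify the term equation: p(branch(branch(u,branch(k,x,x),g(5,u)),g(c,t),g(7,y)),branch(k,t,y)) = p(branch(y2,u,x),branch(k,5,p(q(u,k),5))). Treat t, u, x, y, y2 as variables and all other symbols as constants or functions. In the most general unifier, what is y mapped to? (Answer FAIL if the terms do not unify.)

Decompose p/2: branch(branch(u,branch(k,x,x),g(5,u)),g(c,t),g(7,y)) = branch(y2,u,x),  branch(k,t,y) = branch(k,5,p(q(u,k),5)).
Decompose branch/3: branch(u,branch(k,x,x),g(5,u)) = y2,  g(c,t) = u,  g(7,y) = x.
Bind y2 := branch(u,branch(k,x,x),g(5,u)); no other remaining equation mentions y2.
Bind u := g(c,t); substituting into the one remaining equation that mentions u gives: branch(k,t,y) = branch(k,5,p(q(g(c,t),k),5)). Substituting into the earlier binding gives y2 := branch(g(c,t),branch(k,x,x),g(5,g(c,t))).
Bind x := g(7,y); no other remaining equation mentions x. Substituting into the earlier binding gives y2 := branch(g(c,t),branch(k,g(7,y),g(7,y)),g(5,g(c,t))).
Decompose branch/3: k = k,  t = 5,  y = p(q(g(c,t),k),5).
Delete trivial equation k = k.
Bind t := 5; substituting into the remaining equation gives: y = p(q(g(c,5),k),5). Substituting into the earlier bindings gives y2 := branch(g(c,5),branch(k,g(7,y),g(7,y)),g(5,g(c,5))), u := g(c,5).
Bind y := p(q(g(c,5),k),5). Substituting into the earlier bindings gives y2 := branch(g(c,5),branch(k,g(7,p(q(g(c,5),k),5)),g(7,p(q(g(c,5),k),5))),g(5,g(c,5))), x := g(7,p(q(g(c,5),k),5)).
MGU = { y2 ↦ branch(g(c,5),branch(k,g(7,p(q(g(c,5),k),5)),g(7,p(q(g(c,5),k),5))),g(5,g(c,5))), u ↦ g(c,5), x ↦ g(7,p(q(g(c,5),k),5)), t ↦ 5, y ↦ p(q(g(c,5),k),5) }, so y ↦ p(q(g(c,5),k),5).

p(q(g(c,5),k),5)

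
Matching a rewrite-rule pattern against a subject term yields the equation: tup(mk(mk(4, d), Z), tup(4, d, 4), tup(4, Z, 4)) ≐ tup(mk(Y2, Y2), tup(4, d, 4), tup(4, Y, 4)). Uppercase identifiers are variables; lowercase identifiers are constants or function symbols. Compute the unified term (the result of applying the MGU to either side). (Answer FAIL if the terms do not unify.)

Decompose tup/3: mk(mk(4, d), Z) ≐ mk(Y2, Y2),  tup(4, d, 4) ≐ tup(4, d, 4),  tup(4, Z, 4) ≐ tup(4, Y, 4).
Decompose mk/2: mk(4, d) ≐ Y2,  Z ≐ Y2.
Bind Y2 := mk(4, d); substituting into the one remaining equation that mentions Y2 gives: Z ≐ mk(4, d).
Bind Z := mk(4, d); substituting into the one remaining equation that mentions Z gives: tup(4, mk(4, d), 4) ≐ tup(4, Y, 4).
Delete trivial equation tup(4, d, 4) ≐ tup(4, d, 4).
Decompose tup/3: 4 ≐ 4,  mk(4, d) ≐ Y,  4 ≐ 4.
Delete trivial equation 4 ≐ 4.
Bind Y := mk(4, d); no other remaining equation mentions Y.
Delete trivial equation 4 ≐ 4.
Applying the MGU to either side gives tup(mk(mk(4, d), mk(4, d)), tup(4, d, 4), tup(4, mk(4, d), 4)).

tup(mk(mk(4, d), mk(4, d)), tup(4, d, 4), tup(4, mk(4, d), 4))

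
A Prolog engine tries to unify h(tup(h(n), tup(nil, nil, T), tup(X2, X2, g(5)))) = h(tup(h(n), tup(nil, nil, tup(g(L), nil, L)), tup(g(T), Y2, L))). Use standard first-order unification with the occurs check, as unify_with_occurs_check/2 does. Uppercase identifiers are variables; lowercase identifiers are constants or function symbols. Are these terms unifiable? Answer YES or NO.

YES

Decompose h/1: tup(h(n), tup(nil, nil, T), tup(X2, X2, g(5))) = tup(h(n), tup(nil, nil, tup(g(L), nil, L)), tup(g(T), Y2, L)).
Decompose tup/3: h(n) = h(n),  tup(nil, nil, T) = tup(nil, nil, tup(g(L), nil, L)),  tup(X2, X2, g(5)) = tup(g(T), Y2, L).
Delete trivial equation h(n) = h(n).
Decompose tup/3: nil = nil,  nil = nil,  T = tup(g(L), nil, L).
Delete trivial equation nil = nil.
Delete trivial equation nil = nil.
Bind T := tup(g(L), nil, L); substituting into the remaining equation gives: tup(X2, X2, g(5)) = tup(g(tup(g(L), nil, L)), Y2, L).
Decompose tup/3: X2 = g(tup(g(L), nil, L)),  X2 = Y2,  g(5) = L.
Bind X2 := g(tup(g(L), nil, L)); substituting into the one remaining equation that mentions X2 gives: g(tup(g(L), nil, L)) = Y2.
Bind Y2 := g(tup(g(L), nil, L)); no other remaining equation mentions Y2.
Bind L := g(5). Substituting into the earlier bindings gives T := tup(g(g(5)), nil, g(5)), X2 := g(tup(g(g(5)), nil, g(5))), Y2 := g(tup(g(g(5)), nil, g(5))).
No equations remain and no clash or occurs-check failure arose, so a unifier exists.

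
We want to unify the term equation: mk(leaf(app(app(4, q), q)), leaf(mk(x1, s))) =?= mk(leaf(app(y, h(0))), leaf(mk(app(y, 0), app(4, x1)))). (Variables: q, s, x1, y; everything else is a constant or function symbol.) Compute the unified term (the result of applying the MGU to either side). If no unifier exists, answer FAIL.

mk(leaf(app(app(4, h(0)), h(0))), leaf(mk(app(app(4, h(0)), 0), app(4, app(app(4, h(0)), 0)))))

Decompose mk/2: leaf(app(app(4, q), q)) =?= leaf(app(y, h(0))),  leaf(mk(x1, s)) =?= leaf(mk(app(y, 0), app(4, x1))).
Decompose leaf/1: app(app(4, q), q) =?= app(y, h(0)).
Decompose app/2: app(4, q) =?= y,  q =?= h(0).
Bind y := app(4, q); substituting into the one remaining equation that mentions y gives: leaf(mk(x1, s)) =?= leaf(mk(app(app(4, q), 0), app(4, x1))).
Bind q := h(0); substituting into the remaining equation gives: leaf(mk(x1, s)) =?= leaf(mk(app(app(4, h(0)), 0), app(4, x1))). Substituting into the earlier binding gives y := app(4, h(0)).
Decompose leaf/1: mk(x1, s) =?= mk(app(app(4, h(0)), 0), app(4, x1)).
Decompose mk/2: x1 =?= app(app(4, h(0)), 0),  s =?= app(4, x1).
Bind x1 := app(app(4, h(0)), 0); substituting into the remaining equation gives: s =?= app(4, app(app(4, h(0)), 0)).
Bind s := app(4, app(app(4, h(0)), 0)).
Applying the MGU to either side gives mk(leaf(app(app(4, h(0)), h(0))), leaf(mk(app(app(4, h(0)), 0), app(4, app(app(4, h(0)), 0))))).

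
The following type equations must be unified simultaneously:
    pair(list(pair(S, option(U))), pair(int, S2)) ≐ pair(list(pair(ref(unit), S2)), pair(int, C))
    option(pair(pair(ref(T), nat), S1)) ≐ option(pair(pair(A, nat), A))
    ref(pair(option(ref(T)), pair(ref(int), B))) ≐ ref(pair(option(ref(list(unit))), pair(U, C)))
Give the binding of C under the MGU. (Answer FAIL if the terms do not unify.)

option(ref(int))

Decompose pair/2: list(pair(S, option(U))) ≐ list(pair(ref(unit), S2)),  pair(int, S2) ≐ pair(int, C).
Decompose list/1: pair(S, option(U)) ≐ pair(ref(unit), S2).
Decompose pair/2: S ≐ ref(unit),  option(U) ≐ S2.
Bind S := ref(unit); no other remaining equation mentions S.
Bind S2 := option(U); substituting into the one remaining equation that mentions S2 gives: pair(int, option(U)) ≐ pair(int, C).
Decompose pair/2: int ≐ int,  option(U) ≐ C.
Delete trivial equation int ≐ int.
Bind C := option(U); substituting into the one remaining equation that mentions C gives: ref(pair(option(ref(T)), pair(ref(int), B))) ≐ ref(pair(option(ref(list(unit))), pair(U, option(U)))).
Decompose option/1: pair(pair(ref(T), nat), S1) ≐ pair(pair(A, nat), A).
Decompose pair/2: pair(ref(T), nat) ≐ pair(A, nat),  S1 ≐ A.
Decompose pair/2: ref(T) ≐ A,  nat ≐ nat.
Bind A := ref(T); substituting into the one remaining equation that mentions A gives: S1 ≐ ref(T).
Delete trivial equation nat ≐ nat.
Bind S1 := ref(T); no other remaining equation mentions S1.
Decompose ref/1: pair(option(ref(T)), pair(ref(int), B)) ≐ pair(option(ref(list(unit))), pair(U, option(U))).
Decompose pair/2: option(ref(T)) ≐ option(ref(list(unit))),  pair(ref(int), B) ≐ pair(U, option(U)).
Decompose option/1: ref(T) ≐ ref(list(unit)).
Decompose ref/1: T ≐ list(unit).
Bind T := list(unit); no other remaining equation mentions T. Substituting into the earlier bindings gives A := ref(list(unit)), S1 := ref(list(unit)).
Decompose pair/2: ref(int) ≐ U,  B ≐ option(U).
Bind U := ref(int); substituting into the remaining equation gives: B ≐ option(ref(int)). Substituting into the earlier bindings gives S2 := option(ref(int)), C := option(ref(int)).
Bind B := option(ref(int)).
MGU = { S := ref(unit), S2 := option(ref(int)), C := option(ref(int)), A := ref(list(unit)), S1 := ref(list(unit)), T := list(unit), U := ref(int), B := option(ref(int)) }, so C := option(ref(int)).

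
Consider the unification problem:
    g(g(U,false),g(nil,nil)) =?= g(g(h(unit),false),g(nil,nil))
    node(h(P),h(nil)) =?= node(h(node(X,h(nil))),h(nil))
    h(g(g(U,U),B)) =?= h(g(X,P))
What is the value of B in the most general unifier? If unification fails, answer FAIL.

node(g(h(unit),h(unit)),h(nil))

Decompose g/2: g(U,false) =?= g(h(unit),false),  g(nil,nil) =?= g(nil,nil).
Decompose g/2: U =?= h(unit),  false =?= false.
Bind U := h(unit); substituting into the one remaining equation that mentions U gives: h(g(g(h(unit),h(unit)),B)) =?= h(g(X,P)).
Delete trivial equation false =?= false.
Delete trivial equation g(nil,nil) =?= g(nil,nil).
Decompose node/2: h(P) =?= h(node(X,h(nil))),  h(nil) =?= h(nil).
Decompose h/1: P =?= node(X,h(nil)).
Bind P := node(X,h(nil)); substituting into the one remaining equation that mentions P gives: h(g(g(h(unit),h(unit)),B)) =?= h(g(X,node(X,h(nil)))).
Delete trivial equation h(nil) =?= h(nil).
Decompose h/1: g(g(h(unit),h(unit)),B) =?= g(X,node(X,h(nil))).
Decompose g/2: g(h(unit),h(unit)) =?= X,  B =?= node(X,h(nil)).
Bind X := g(h(unit),h(unit)); substituting into the remaining equation gives: B =?= node(g(h(unit),h(unit)),h(nil)). Substituting into the earlier binding gives P := node(g(h(unit),h(unit)),h(nil)).
Bind B := node(g(h(unit),h(unit)),h(nil)).
MGU = { U -> h(unit), P -> node(g(h(unit),h(unit)),h(nil)), X -> g(h(unit),h(unit)), B -> node(g(h(unit),h(unit)),h(nil)) }, so B -> node(g(h(unit),h(unit)),h(nil)).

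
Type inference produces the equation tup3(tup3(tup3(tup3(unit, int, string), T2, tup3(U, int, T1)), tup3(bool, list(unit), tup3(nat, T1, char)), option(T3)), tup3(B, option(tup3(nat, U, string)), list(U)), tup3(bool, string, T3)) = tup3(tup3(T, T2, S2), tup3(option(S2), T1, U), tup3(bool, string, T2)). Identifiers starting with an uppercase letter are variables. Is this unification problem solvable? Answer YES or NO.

NO

Decompose tup3/3: tup3(tup3(tup3(unit, int, string), T2, tup3(U, int, T1)), tup3(bool, list(unit), tup3(nat, T1, char)), option(T3)) = tup3(T, T2, S2),  tup3(B, option(tup3(nat, U, string)), list(U)) = tup3(option(S2), T1, U),  tup3(bool, string, T3) = tup3(bool, string, T2).
Decompose tup3/3: tup3(tup3(unit, int, string), T2, tup3(U, int, T1)) = T,  tup3(bool, list(unit), tup3(nat, T1, char)) = T2,  option(T3) = S2.
Bind T := tup3(tup3(unit, int, string), T2, tup3(U, int, T1)); no other remaining equation mentions T.
Bind T2 := tup3(bool, list(unit), tup3(nat, T1, char)); substituting into the one remaining equation that mentions T2 gives: tup3(bool, string, T3) = tup3(bool, string, tup3(bool, list(unit), tup3(nat, T1, char))). Substituting into the earlier binding gives T := tup3(tup3(unit, int, string), tup3(bool, list(unit), tup3(nat, T1, char)), tup3(U, int, T1)).
Bind S2 := option(T3); substituting into the one remaining equation that mentions S2 gives: tup3(B, option(tup3(nat, U, string)), list(U)) = tup3(option(option(T3)), T1, U).
Decompose tup3/3: B = option(option(T3)),  option(tup3(nat, U, string)) = T1,  list(U) = U.
Bind B := option(option(T3)); no other remaining equation mentions B.
Bind T1 := option(tup3(nat, U, string)); substituting into the one remaining equation that mentions T1 gives: tup3(bool, string, T3) = tup3(bool, string, tup3(bool, list(unit), tup3(nat, option(tup3(nat, U, string)), char))). Substituting into the earlier bindings gives T := tup3(tup3(unit, int, string), tup3(bool, list(unit), tup3(nat, option(tup3(nat, U, string)), char)), tup3(U, int, option(tup3(nat, U, string)))), T2 := tup3(bool, list(unit), tup3(nat, option(tup3(nat, U, string)), char)).
Occurs check fails: U occurs in list(U); the equation U = list(U) has no finite solution.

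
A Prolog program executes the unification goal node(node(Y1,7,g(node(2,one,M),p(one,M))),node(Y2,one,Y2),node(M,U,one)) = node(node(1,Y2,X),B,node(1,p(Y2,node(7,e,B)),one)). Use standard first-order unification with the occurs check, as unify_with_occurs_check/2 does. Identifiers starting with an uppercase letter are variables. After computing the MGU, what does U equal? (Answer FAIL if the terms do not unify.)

p(7,node(7,e,node(7,one,7)))

Decompose node/3: node(Y1,7,g(node(2,one,M),p(one,M))) = node(1,Y2,X),  node(Y2,one,Y2) = B,  node(M,U,one) = node(1,p(Y2,node(7,e,B)),one).
Decompose node/3: Y1 = 1,  7 = Y2,  g(node(2,one,M),p(one,M)) = X.
Bind Y1 := 1; no other remaining equation mentions Y1.
Bind Y2 := 7; substituting into the 2 remaining equations that mention Y2 gives: node(7,one,7) = B,  node(M,U,one) = node(1,p(7,node(7,e,B)),one).
Bind X := g(node(2,one,M),p(one,M)); no other remaining equation mentions X.
Bind B := node(7,one,7); substituting into the remaining equation gives: node(M,U,one) = node(1,p(7,node(7,e,node(7,one,7))),one).
Decompose node/3: M = 1,  U = p(7,node(7,e,node(7,one,7))),  one = one.
Bind M := 1; no other remaining equation mentions M. Substituting into the earlier binding gives X := g(node(2,one,1),p(one,1)).
Bind U := p(7,node(7,e,node(7,one,7))); no other remaining equation mentions U.
Delete trivial equation one = one.
MGU = { Y1 -> 1, Y2 -> 7, X -> g(node(2,one,1),p(one,1)), B -> node(7,one,7), M -> 1, U -> p(7,node(7,e,node(7,one,7))) }, so U -> p(7,node(7,e,node(7,one,7))).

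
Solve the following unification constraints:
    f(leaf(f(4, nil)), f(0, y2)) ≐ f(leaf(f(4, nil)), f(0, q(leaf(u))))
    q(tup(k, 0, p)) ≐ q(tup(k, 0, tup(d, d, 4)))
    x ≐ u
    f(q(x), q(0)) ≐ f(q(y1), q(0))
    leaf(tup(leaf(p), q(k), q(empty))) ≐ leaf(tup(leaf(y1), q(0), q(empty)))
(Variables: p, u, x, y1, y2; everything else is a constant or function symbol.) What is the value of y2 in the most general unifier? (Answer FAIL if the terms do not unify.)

Decompose f/2: leaf(f(4, nil)) ≐ leaf(f(4, nil)),  f(0, y2) ≐ f(0, q(leaf(u))).
Delete trivial equation leaf(f(4, nil)) ≐ leaf(f(4, nil)).
Decompose f/2: 0 ≐ 0,  y2 ≐ q(leaf(u)).
Delete trivial equation 0 ≐ 0.
Bind y2 := q(leaf(u)); no other remaining equation mentions y2.
Decompose q/1: tup(k, 0, p) ≐ tup(k, 0, tup(d, d, 4)).
Decompose tup/3: k ≐ k,  0 ≐ 0,  p ≐ tup(d, d, 4).
Delete trivial equation k ≐ k.
Delete trivial equation 0 ≐ 0.
Bind p := tup(d, d, 4); substituting into the one remaining equation that mentions p gives: leaf(tup(leaf(tup(d, d, 4)), q(k), q(empty))) ≐ leaf(tup(leaf(y1), q(0), q(empty))).
Bind x := u; substituting into the one remaining equation that mentions x gives: f(q(u), q(0)) ≐ f(q(y1), q(0)).
Decompose f/2: q(u) ≐ q(y1),  q(0) ≐ q(0).
Decompose q/1: u ≐ y1.
Bind u := y1; no other remaining equation mentions u. Substituting into the earlier bindings gives y2 := q(leaf(y1)), x := y1.
Delete trivial equation q(0) ≐ q(0).
Decompose leaf/1: tup(leaf(tup(d, d, 4)), q(k), q(empty)) ≐ tup(leaf(y1), q(0), q(empty)).
Decompose tup/3: leaf(tup(d, d, 4)) ≐ leaf(y1),  q(k) ≐ q(0),  q(empty) ≐ q(empty).
Decompose leaf/1: tup(d, d, 4) ≐ y1.
Bind y1 := tup(d, d, 4); no other remaining equation mentions y1. Substituting into the earlier bindings gives y2 := q(leaf(tup(d, d, 4))), x := tup(d, d, 4), u := tup(d, d, 4).
Decompose q/1: k ≐ 0.
Clash: constants k and 0 differ; no unifier exists.

FAIL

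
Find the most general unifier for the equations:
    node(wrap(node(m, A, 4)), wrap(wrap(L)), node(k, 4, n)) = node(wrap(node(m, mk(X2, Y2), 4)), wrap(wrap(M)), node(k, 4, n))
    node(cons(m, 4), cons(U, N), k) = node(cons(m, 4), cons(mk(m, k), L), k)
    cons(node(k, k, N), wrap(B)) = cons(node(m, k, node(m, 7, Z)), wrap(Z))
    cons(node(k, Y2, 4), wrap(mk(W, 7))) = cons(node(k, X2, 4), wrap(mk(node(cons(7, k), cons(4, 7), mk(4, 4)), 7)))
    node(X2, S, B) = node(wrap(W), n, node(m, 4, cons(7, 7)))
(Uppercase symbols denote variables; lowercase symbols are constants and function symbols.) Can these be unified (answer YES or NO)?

Decompose node/3: wrap(node(m, A, 4)) = wrap(node(m, mk(X2, Y2), 4)),  wrap(wrap(L)) = wrap(wrap(M)),  node(k, 4, n) = node(k, 4, n).
Decompose wrap/1: node(m, A, 4) = node(m, mk(X2, Y2), 4).
Decompose node/3: m = m,  A = mk(X2, Y2),  4 = 4.
Delete trivial equation m = m.
Bind A := mk(X2, Y2); no other remaining equation mentions A.
Delete trivial equation 4 = 4.
Decompose wrap/1: wrap(L) = wrap(M).
Decompose wrap/1: L = M.
Bind L := M; substituting into the one remaining equation that mentions L gives: node(cons(m, 4), cons(U, N), k) = node(cons(m, 4), cons(mk(m, k), M), k).
Delete trivial equation node(k, 4, n) = node(k, 4, n).
Decompose node/3: cons(m, 4) = cons(m, 4),  cons(U, N) = cons(mk(m, k), M),  k = k.
Delete trivial equation cons(m, 4) = cons(m, 4).
Decompose cons/2: U = mk(m, k),  N = M.
Bind U := mk(m, k); no other remaining equation mentions U.
Bind N := M; substituting into the one remaining equation that mentions N gives: cons(node(k, k, M), wrap(B)) = cons(node(m, k, node(m, 7, Z)), wrap(Z)).
Delete trivial equation k = k.
Decompose cons/2: node(k, k, M) = node(m, k, node(m, 7, Z)),  wrap(B) = wrap(Z).
Decompose node/3: k = m,  k = k,  M = node(m, 7, Z).
Clash: constants k and m differ; no unifier exists.

NO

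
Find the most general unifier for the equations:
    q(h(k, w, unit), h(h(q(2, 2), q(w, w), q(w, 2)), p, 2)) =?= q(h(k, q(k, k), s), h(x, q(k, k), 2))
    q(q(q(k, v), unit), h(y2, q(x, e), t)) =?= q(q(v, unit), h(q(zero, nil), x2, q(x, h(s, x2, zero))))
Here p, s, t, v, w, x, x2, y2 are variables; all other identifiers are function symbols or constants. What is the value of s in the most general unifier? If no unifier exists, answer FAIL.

Decompose q/2: h(k, w, unit) =?= h(k, q(k, k), s),  h(h(q(2, 2), q(w, w), q(w, 2)), p, 2) =?= h(x, q(k, k), 2).
Decompose h/3: k =?= k,  w =?= q(k, k),  unit =?= s.
Delete trivial equation k =?= k.
Bind w := q(k, k); substituting into the one remaining equation that mentions w gives: h(h(q(2, 2), q(q(k, k), q(k, k)), q(q(k, k), 2)), p, 2) =?= h(x, q(k, k), 2).
Bind s := unit; substituting into the one remaining equation that mentions s gives: q(q(q(k, v), unit), h(y2, q(x, e), t)) =?= q(q(v, unit), h(q(zero, nil), x2, q(x, h(unit, x2, zero)))).
Decompose h/3: h(q(2, 2), q(q(k, k), q(k, k)), q(q(k, k), 2)) =?= x,  p =?= q(k, k),  2 =?= 2.
Bind x := h(q(2, 2), q(q(k, k), q(k, k)), q(q(k, k), 2)); substituting into the one remaining equation that mentions x gives: q(q(q(k, v), unit), h(y2, q(h(q(2, 2), q(q(k, k), q(k, k)), q(q(k, k), 2)), e), t)) =?= q(q(v, unit), h(q(zero, nil), x2, q(h(q(2, 2), q(q(k, k), q(k, k)), q(q(k, k), 2)), h(unit, x2, zero)))).
Bind p := q(k, k); no other remaining equation mentions p.
Delete trivial equation 2 =?= 2.
Decompose q/2: q(q(k, v), unit) =?= q(v, unit),  h(y2, q(h(q(2, 2), q(q(k, k), q(k, k)), q(q(k, k), 2)), e), t) =?= h(q(zero, nil), x2, q(h(q(2, 2), q(q(k, k), q(k, k)), q(q(k, k), 2)), h(unit, x2, zero))).
Decompose q/2: q(k, v) =?= v,  unit =?= unit.
Occurs check fails: v occurs in q(k, v); the equation v =?= q(k, v) has no finite solution.

FAIL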